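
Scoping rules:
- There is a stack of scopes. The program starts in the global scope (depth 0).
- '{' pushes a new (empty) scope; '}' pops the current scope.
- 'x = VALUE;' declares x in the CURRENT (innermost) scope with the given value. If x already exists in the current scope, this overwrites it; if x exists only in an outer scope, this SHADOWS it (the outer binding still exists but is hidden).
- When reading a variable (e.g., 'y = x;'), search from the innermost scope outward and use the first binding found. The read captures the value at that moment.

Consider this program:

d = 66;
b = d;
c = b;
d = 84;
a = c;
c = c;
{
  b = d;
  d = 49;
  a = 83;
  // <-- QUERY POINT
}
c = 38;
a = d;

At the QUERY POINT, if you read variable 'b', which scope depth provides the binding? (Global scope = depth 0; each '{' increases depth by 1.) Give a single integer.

Answer: 1

Derivation:
Step 1: declare d=66 at depth 0
Step 2: declare b=(read d)=66 at depth 0
Step 3: declare c=(read b)=66 at depth 0
Step 4: declare d=84 at depth 0
Step 5: declare a=(read c)=66 at depth 0
Step 6: declare c=(read c)=66 at depth 0
Step 7: enter scope (depth=1)
Step 8: declare b=(read d)=84 at depth 1
Step 9: declare d=49 at depth 1
Step 10: declare a=83 at depth 1
Visible at query point: a=83 b=84 c=66 d=49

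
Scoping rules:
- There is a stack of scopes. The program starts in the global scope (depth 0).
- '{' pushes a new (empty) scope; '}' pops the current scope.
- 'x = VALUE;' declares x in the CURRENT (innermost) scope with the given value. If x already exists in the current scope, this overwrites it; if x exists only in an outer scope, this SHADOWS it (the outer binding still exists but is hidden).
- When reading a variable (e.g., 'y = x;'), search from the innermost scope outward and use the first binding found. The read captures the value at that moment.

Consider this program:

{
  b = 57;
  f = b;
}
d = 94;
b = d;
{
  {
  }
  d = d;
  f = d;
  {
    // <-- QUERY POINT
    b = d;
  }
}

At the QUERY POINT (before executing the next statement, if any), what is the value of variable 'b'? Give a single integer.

Step 1: enter scope (depth=1)
Step 2: declare b=57 at depth 1
Step 3: declare f=(read b)=57 at depth 1
Step 4: exit scope (depth=0)
Step 5: declare d=94 at depth 0
Step 6: declare b=(read d)=94 at depth 0
Step 7: enter scope (depth=1)
Step 8: enter scope (depth=2)
Step 9: exit scope (depth=1)
Step 10: declare d=(read d)=94 at depth 1
Step 11: declare f=(read d)=94 at depth 1
Step 12: enter scope (depth=2)
Visible at query point: b=94 d=94 f=94

Answer: 94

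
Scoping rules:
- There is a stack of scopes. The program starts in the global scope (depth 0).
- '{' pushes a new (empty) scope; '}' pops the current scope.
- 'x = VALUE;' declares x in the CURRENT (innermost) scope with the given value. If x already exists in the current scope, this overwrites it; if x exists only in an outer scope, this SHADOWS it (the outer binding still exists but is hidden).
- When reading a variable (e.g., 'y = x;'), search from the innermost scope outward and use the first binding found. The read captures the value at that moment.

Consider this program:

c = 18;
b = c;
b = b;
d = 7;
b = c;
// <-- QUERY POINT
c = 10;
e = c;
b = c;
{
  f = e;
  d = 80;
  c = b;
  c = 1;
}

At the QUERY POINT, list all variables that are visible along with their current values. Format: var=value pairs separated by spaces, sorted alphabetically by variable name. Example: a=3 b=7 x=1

Answer: b=18 c=18 d=7

Derivation:
Step 1: declare c=18 at depth 0
Step 2: declare b=(read c)=18 at depth 0
Step 3: declare b=(read b)=18 at depth 0
Step 4: declare d=7 at depth 0
Step 5: declare b=(read c)=18 at depth 0
Visible at query point: b=18 c=18 d=7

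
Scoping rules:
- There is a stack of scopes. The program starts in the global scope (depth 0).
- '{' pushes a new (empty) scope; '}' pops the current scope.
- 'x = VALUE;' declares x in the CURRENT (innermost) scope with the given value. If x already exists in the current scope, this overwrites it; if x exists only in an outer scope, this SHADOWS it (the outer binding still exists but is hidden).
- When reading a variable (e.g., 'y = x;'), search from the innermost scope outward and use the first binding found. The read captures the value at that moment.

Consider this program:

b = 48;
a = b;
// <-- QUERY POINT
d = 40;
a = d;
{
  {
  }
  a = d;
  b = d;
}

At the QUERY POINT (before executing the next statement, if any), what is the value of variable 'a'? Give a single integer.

Answer: 48

Derivation:
Step 1: declare b=48 at depth 0
Step 2: declare a=(read b)=48 at depth 0
Visible at query point: a=48 b=48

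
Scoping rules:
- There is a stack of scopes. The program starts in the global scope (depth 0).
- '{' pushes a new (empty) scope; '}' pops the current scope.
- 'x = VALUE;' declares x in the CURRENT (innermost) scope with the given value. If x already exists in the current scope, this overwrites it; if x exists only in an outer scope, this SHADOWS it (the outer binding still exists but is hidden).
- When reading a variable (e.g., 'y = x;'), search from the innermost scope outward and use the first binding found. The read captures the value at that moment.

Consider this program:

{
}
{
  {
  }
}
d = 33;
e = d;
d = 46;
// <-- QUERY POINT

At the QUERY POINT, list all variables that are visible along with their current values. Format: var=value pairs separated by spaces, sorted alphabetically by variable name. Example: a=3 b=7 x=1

Step 1: enter scope (depth=1)
Step 2: exit scope (depth=0)
Step 3: enter scope (depth=1)
Step 4: enter scope (depth=2)
Step 5: exit scope (depth=1)
Step 6: exit scope (depth=0)
Step 7: declare d=33 at depth 0
Step 8: declare e=(read d)=33 at depth 0
Step 9: declare d=46 at depth 0
Visible at query point: d=46 e=33

Answer: d=46 e=33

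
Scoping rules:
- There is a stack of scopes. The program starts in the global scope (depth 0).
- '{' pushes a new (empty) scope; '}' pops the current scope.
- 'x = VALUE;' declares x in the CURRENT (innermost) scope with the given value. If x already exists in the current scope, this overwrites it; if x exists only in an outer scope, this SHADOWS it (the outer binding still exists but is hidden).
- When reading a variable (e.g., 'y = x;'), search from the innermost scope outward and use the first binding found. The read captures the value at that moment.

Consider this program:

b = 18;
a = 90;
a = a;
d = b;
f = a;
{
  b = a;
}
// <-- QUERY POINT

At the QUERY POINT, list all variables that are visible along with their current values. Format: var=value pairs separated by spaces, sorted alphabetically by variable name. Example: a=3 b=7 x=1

Step 1: declare b=18 at depth 0
Step 2: declare a=90 at depth 0
Step 3: declare a=(read a)=90 at depth 0
Step 4: declare d=(read b)=18 at depth 0
Step 5: declare f=(read a)=90 at depth 0
Step 6: enter scope (depth=1)
Step 7: declare b=(read a)=90 at depth 1
Step 8: exit scope (depth=0)
Visible at query point: a=90 b=18 d=18 f=90

Answer: a=90 b=18 d=18 f=90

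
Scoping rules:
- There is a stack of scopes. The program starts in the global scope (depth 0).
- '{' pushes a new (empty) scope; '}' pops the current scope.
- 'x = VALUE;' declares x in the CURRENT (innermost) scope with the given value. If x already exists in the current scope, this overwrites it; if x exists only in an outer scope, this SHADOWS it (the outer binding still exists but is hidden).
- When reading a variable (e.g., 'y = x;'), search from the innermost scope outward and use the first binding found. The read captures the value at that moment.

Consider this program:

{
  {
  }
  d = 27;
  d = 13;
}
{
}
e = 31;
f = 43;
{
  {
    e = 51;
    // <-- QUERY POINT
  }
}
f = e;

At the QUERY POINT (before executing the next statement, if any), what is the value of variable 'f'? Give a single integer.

Step 1: enter scope (depth=1)
Step 2: enter scope (depth=2)
Step 3: exit scope (depth=1)
Step 4: declare d=27 at depth 1
Step 5: declare d=13 at depth 1
Step 6: exit scope (depth=0)
Step 7: enter scope (depth=1)
Step 8: exit scope (depth=0)
Step 9: declare e=31 at depth 0
Step 10: declare f=43 at depth 0
Step 11: enter scope (depth=1)
Step 12: enter scope (depth=2)
Step 13: declare e=51 at depth 2
Visible at query point: e=51 f=43

Answer: 43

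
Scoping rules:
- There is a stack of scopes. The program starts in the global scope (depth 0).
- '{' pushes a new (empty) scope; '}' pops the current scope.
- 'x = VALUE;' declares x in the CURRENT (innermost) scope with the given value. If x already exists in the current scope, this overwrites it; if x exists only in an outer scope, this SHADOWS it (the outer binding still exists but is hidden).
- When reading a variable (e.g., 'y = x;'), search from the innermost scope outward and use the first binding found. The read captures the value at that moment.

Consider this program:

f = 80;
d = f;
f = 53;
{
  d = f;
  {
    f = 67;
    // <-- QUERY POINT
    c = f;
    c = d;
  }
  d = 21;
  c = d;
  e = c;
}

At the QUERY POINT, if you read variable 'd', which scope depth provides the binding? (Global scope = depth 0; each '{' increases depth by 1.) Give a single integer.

Step 1: declare f=80 at depth 0
Step 2: declare d=(read f)=80 at depth 0
Step 3: declare f=53 at depth 0
Step 4: enter scope (depth=1)
Step 5: declare d=(read f)=53 at depth 1
Step 6: enter scope (depth=2)
Step 7: declare f=67 at depth 2
Visible at query point: d=53 f=67

Answer: 1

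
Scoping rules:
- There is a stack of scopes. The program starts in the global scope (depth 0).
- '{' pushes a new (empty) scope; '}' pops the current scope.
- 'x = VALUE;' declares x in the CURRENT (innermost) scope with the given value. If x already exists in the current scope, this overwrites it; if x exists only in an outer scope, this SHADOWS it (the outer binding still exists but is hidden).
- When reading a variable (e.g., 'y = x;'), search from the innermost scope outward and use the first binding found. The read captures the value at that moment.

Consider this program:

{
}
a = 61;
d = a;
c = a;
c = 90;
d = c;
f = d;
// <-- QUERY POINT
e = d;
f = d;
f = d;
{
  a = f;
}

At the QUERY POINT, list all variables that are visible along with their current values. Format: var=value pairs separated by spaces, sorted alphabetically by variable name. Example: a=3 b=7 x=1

Step 1: enter scope (depth=1)
Step 2: exit scope (depth=0)
Step 3: declare a=61 at depth 0
Step 4: declare d=(read a)=61 at depth 0
Step 5: declare c=(read a)=61 at depth 0
Step 6: declare c=90 at depth 0
Step 7: declare d=(read c)=90 at depth 0
Step 8: declare f=(read d)=90 at depth 0
Visible at query point: a=61 c=90 d=90 f=90

Answer: a=61 c=90 d=90 f=90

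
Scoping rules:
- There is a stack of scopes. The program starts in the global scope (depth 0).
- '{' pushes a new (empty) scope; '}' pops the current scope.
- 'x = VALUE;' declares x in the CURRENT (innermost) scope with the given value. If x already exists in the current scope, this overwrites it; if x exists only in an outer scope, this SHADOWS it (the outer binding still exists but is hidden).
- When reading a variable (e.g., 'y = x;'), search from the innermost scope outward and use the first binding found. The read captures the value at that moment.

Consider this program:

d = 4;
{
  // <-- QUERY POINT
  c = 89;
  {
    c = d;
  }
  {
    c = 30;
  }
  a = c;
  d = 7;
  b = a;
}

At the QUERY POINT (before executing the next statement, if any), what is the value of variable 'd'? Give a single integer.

Answer: 4

Derivation:
Step 1: declare d=4 at depth 0
Step 2: enter scope (depth=1)
Visible at query point: d=4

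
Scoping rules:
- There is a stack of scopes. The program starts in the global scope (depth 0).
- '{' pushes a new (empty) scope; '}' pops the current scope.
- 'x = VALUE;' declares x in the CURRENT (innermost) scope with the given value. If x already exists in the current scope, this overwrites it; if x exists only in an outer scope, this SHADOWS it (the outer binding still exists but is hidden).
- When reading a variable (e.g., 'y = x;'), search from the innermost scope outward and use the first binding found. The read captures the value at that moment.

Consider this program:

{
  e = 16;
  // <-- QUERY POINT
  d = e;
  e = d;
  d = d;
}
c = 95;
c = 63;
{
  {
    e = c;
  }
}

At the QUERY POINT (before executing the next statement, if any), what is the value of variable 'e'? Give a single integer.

Step 1: enter scope (depth=1)
Step 2: declare e=16 at depth 1
Visible at query point: e=16

Answer: 16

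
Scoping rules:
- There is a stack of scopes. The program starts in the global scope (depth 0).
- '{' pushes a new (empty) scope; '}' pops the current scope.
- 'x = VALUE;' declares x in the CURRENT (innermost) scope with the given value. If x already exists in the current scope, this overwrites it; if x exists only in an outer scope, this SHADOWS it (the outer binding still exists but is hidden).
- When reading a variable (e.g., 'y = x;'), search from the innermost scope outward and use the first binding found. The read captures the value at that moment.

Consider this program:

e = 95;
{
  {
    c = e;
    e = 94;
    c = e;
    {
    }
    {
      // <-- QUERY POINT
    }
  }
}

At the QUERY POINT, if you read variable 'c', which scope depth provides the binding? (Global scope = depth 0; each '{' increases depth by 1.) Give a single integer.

Answer: 2

Derivation:
Step 1: declare e=95 at depth 0
Step 2: enter scope (depth=1)
Step 3: enter scope (depth=2)
Step 4: declare c=(read e)=95 at depth 2
Step 5: declare e=94 at depth 2
Step 6: declare c=(read e)=94 at depth 2
Step 7: enter scope (depth=3)
Step 8: exit scope (depth=2)
Step 9: enter scope (depth=3)
Visible at query point: c=94 e=94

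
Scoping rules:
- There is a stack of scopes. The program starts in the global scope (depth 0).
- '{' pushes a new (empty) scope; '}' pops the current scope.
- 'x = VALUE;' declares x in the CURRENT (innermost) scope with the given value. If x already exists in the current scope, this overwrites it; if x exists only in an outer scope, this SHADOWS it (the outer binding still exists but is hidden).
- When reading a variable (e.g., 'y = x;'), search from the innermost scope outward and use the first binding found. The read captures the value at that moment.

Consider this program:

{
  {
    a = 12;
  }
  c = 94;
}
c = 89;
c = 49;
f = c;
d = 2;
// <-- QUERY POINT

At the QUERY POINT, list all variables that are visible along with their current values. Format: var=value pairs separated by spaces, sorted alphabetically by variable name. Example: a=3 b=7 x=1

Step 1: enter scope (depth=1)
Step 2: enter scope (depth=2)
Step 3: declare a=12 at depth 2
Step 4: exit scope (depth=1)
Step 5: declare c=94 at depth 1
Step 6: exit scope (depth=0)
Step 7: declare c=89 at depth 0
Step 8: declare c=49 at depth 0
Step 9: declare f=(read c)=49 at depth 0
Step 10: declare d=2 at depth 0
Visible at query point: c=49 d=2 f=49

Answer: c=49 d=2 f=49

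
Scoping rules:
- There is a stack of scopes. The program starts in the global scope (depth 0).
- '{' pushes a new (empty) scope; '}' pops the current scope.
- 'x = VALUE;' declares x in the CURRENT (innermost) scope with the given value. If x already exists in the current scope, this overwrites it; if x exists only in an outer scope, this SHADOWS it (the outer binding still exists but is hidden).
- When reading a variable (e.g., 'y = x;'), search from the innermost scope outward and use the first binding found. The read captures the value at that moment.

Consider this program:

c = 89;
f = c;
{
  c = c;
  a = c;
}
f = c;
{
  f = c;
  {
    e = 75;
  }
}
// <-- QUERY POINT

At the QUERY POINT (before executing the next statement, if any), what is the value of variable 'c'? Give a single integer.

Answer: 89

Derivation:
Step 1: declare c=89 at depth 0
Step 2: declare f=(read c)=89 at depth 0
Step 3: enter scope (depth=1)
Step 4: declare c=(read c)=89 at depth 1
Step 5: declare a=(read c)=89 at depth 1
Step 6: exit scope (depth=0)
Step 7: declare f=(read c)=89 at depth 0
Step 8: enter scope (depth=1)
Step 9: declare f=(read c)=89 at depth 1
Step 10: enter scope (depth=2)
Step 11: declare e=75 at depth 2
Step 12: exit scope (depth=1)
Step 13: exit scope (depth=0)
Visible at query point: c=89 f=89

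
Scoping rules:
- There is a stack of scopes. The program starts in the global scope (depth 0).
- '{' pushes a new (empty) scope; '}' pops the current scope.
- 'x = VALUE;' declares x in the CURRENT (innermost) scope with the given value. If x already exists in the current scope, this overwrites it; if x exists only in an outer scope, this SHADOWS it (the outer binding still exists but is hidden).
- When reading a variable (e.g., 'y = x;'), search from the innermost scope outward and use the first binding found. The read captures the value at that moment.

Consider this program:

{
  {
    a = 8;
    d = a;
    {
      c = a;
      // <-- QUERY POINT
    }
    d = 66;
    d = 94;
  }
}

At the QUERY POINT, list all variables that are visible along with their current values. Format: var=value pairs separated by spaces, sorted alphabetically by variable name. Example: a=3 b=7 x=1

Step 1: enter scope (depth=1)
Step 2: enter scope (depth=2)
Step 3: declare a=8 at depth 2
Step 4: declare d=(read a)=8 at depth 2
Step 5: enter scope (depth=3)
Step 6: declare c=(read a)=8 at depth 3
Visible at query point: a=8 c=8 d=8

Answer: a=8 c=8 d=8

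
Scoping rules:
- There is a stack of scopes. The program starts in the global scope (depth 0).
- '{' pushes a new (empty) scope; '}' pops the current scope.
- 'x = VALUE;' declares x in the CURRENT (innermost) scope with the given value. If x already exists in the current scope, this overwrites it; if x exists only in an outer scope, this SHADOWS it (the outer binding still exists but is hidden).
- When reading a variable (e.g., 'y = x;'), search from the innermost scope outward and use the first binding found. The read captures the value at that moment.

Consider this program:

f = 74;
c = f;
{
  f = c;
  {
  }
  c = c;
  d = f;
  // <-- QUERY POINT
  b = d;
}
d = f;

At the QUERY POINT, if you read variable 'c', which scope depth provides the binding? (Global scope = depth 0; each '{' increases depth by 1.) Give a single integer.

Step 1: declare f=74 at depth 0
Step 2: declare c=(read f)=74 at depth 0
Step 3: enter scope (depth=1)
Step 4: declare f=(read c)=74 at depth 1
Step 5: enter scope (depth=2)
Step 6: exit scope (depth=1)
Step 7: declare c=(read c)=74 at depth 1
Step 8: declare d=(read f)=74 at depth 1
Visible at query point: c=74 d=74 f=74

Answer: 1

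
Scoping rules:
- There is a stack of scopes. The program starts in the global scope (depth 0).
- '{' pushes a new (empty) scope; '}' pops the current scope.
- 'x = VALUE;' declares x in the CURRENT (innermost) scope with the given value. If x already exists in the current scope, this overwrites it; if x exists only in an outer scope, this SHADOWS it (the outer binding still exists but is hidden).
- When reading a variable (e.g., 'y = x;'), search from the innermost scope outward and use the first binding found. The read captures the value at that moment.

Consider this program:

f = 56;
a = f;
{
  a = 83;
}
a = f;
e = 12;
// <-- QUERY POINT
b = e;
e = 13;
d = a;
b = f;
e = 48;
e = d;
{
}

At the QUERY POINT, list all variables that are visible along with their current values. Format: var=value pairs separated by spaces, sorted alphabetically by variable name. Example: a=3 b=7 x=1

Answer: a=56 e=12 f=56

Derivation:
Step 1: declare f=56 at depth 0
Step 2: declare a=(read f)=56 at depth 0
Step 3: enter scope (depth=1)
Step 4: declare a=83 at depth 1
Step 5: exit scope (depth=0)
Step 6: declare a=(read f)=56 at depth 0
Step 7: declare e=12 at depth 0
Visible at query point: a=56 e=12 f=56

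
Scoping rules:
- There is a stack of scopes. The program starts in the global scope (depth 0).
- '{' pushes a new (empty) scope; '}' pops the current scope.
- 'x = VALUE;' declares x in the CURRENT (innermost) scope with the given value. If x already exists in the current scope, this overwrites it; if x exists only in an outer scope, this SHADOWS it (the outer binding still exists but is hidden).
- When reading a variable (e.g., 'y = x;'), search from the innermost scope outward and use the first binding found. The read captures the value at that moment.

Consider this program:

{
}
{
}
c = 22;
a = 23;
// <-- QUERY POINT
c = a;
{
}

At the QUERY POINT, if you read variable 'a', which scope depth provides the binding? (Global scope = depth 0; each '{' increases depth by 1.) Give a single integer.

Step 1: enter scope (depth=1)
Step 2: exit scope (depth=0)
Step 3: enter scope (depth=1)
Step 4: exit scope (depth=0)
Step 5: declare c=22 at depth 0
Step 6: declare a=23 at depth 0
Visible at query point: a=23 c=22

Answer: 0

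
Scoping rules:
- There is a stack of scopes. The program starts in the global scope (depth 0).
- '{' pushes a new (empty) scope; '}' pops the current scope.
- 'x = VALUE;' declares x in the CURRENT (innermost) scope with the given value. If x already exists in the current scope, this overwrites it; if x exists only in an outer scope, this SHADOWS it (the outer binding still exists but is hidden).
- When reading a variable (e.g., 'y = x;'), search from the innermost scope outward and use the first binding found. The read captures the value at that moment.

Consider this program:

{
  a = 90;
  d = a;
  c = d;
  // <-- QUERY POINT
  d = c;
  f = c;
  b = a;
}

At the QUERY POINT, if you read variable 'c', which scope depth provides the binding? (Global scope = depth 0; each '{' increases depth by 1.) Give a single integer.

Step 1: enter scope (depth=1)
Step 2: declare a=90 at depth 1
Step 3: declare d=(read a)=90 at depth 1
Step 4: declare c=(read d)=90 at depth 1
Visible at query point: a=90 c=90 d=90

Answer: 1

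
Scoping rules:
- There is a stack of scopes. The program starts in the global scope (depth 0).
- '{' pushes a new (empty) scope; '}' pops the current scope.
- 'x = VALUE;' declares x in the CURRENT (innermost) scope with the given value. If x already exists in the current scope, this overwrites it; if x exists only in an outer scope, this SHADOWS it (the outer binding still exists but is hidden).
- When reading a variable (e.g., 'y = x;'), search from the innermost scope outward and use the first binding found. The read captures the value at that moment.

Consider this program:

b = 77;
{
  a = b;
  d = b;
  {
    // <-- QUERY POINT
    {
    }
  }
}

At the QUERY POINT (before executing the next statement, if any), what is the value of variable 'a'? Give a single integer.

Step 1: declare b=77 at depth 0
Step 2: enter scope (depth=1)
Step 3: declare a=(read b)=77 at depth 1
Step 4: declare d=(read b)=77 at depth 1
Step 5: enter scope (depth=2)
Visible at query point: a=77 b=77 d=77

Answer: 77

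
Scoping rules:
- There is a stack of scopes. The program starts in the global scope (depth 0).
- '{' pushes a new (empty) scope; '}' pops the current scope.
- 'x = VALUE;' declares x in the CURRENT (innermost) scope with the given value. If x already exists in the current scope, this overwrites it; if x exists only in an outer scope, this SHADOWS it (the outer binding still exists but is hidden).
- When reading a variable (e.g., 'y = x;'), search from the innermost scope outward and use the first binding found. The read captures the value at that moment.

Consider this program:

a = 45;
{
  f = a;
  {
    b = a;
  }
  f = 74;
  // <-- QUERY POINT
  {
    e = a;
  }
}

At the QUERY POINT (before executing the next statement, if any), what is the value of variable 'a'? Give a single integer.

Answer: 45

Derivation:
Step 1: declare a=45 at depth 0
Step 2: enter scope (depth=1)
Step 3: declare f=(read a)=45 at depth 1
Step 4: enter scope (depth=2)
Step 5: declare b=(read a)=45 at depth 2
Step 6: exit scope (depth=1)
Step 7: declare f=74 at depth 1
Visible at query point: a=45 f=74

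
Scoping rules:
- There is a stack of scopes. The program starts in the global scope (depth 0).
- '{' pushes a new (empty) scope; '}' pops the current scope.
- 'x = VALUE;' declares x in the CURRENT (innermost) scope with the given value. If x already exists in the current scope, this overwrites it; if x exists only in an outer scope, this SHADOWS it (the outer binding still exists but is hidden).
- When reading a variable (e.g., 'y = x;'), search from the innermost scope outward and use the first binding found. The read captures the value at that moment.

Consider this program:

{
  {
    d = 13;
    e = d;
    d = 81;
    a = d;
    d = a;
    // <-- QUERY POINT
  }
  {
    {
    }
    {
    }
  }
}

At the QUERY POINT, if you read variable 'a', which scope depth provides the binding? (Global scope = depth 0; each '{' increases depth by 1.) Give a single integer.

Step 1: enter scope (depth=1)
Step 2: enter scope (depth=2)
Step 3: declare d=13 at depth 2
Step 4: declare e=(read d)=13 at depth 2
Step 5: declare d=81 at depth 2
Step 6: declare a=(read d)=81 at depth 2
Step 7: declare d=(read a)=81 at depth 2
Visible at query point: a=81 d=81 e=13

Answer: 2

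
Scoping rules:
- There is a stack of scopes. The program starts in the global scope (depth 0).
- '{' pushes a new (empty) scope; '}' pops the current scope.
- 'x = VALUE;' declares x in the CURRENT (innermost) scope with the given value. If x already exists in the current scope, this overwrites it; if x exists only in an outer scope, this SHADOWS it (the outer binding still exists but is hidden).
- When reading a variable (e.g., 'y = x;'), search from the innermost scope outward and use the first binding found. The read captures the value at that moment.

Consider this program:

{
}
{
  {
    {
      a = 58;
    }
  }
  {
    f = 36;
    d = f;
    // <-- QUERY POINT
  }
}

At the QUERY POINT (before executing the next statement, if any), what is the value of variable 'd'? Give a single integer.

Step 1: enter scope (depth=1)
Step 2: exit scope (depth=0)
Step 3: enter scope (depth=1)
Step 4: enter scope (depth=2)
Step 5: enter scope (depth=3)
Step 6: declare a=58 at depth 3
Step 7: exit scope (depth=2)
Step 8: exit scope (depth=1)
Step 9: enter scope (depth=2)
Step 10: declare f=36 at depth 2
Step 11: declare d=(read f)=36 at depth 2
Visible at query point: d=36 f=36

Answer: 36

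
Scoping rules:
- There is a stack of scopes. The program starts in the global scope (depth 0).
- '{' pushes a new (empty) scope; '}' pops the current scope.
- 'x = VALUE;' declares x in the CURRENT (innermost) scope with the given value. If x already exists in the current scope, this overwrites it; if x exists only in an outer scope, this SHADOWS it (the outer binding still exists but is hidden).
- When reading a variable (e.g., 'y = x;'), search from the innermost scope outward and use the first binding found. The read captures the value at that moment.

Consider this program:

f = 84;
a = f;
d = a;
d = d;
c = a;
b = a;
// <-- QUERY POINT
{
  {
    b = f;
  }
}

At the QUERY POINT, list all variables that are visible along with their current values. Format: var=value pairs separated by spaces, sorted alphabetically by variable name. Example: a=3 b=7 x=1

Step 1: declare f=84 at depth 0
Step 2: declare a=(read f)=84 at depth 0
Step 3: declare d=(read a)=84 at depth 0
Step 4: declare d=(read d)=84 at depth 0
Step 5: declare c=(read a)=84 at depth 0
Step 6: declare b=(read a)=84 at depth 0
Visible at query point: a=84 b=84 c=84 d=84 f=84

Answer: a=84 b=84 c=84 d=84 f=84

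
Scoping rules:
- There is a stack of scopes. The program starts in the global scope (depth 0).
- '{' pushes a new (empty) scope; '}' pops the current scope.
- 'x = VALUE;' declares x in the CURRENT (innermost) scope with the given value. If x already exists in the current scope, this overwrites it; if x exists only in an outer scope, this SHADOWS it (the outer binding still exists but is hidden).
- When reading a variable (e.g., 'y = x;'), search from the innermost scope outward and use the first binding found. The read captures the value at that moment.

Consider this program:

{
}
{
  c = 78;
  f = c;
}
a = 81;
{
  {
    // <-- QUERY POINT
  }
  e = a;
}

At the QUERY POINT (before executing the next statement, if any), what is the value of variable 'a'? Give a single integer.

Step 1: enter scope (depth=1)
Step 2: exit scope (depth=0)
Step 3: enter scope (depth=1)
Step 4: declare c=78 at depth 1
Step 5: declare f=(read c)=78 at depth 1
Step 6: exit scope (depth=0)
Step 7: declare a=81 at depth 0
Step 8: enter scope (depth=1)
Step 9: enter scope (depth=2)
Visible at query point: a=81

Answer: 81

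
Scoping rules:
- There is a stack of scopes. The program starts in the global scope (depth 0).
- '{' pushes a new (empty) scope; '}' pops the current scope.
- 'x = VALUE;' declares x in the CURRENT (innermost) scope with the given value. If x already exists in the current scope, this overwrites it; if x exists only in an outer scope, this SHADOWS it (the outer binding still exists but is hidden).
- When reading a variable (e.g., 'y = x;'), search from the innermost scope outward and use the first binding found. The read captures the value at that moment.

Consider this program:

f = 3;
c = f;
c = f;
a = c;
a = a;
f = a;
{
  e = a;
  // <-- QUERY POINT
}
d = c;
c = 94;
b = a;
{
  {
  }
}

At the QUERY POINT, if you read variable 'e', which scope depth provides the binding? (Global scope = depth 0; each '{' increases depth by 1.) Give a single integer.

Answer: 1

Derivation:
Step 1: declare f=3 at depth 0
Step 2: declare c=(read f)=3 at depth 0
Step 3: declare c=(read f)=3 at depth 0
Step 4: declare a=(read c)=3 at depth 0
Step 5: declare a=(read a)=3 at depth 0
Step 6: declare f=(read a)=3 at depth 0
Step 7: enter scope (depth=1)
Step 8: declare e=(read a)=3 at depth 1
Visible at query point: a=3 c=3 e=3 f=3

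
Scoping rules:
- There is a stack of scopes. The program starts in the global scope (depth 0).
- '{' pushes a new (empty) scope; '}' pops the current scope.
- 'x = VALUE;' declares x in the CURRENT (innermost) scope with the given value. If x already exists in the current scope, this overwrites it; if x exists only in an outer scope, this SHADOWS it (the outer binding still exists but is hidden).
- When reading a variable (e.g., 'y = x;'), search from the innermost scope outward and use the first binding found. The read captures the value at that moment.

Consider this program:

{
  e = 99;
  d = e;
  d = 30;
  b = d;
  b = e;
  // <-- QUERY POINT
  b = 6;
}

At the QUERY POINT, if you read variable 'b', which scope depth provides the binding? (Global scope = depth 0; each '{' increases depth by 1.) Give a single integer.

Answer: 1

Derivation:
Step 1: enter scope (depth=1)
Step 2: declare e=99 at depth 1
Step 3: declare d=(read e)=99 at depth 1
Step 4: declare d=30 at depth 1
Step 5: declare b=(read d)=30 at depth 1
Step 6: declare b=(read e)=99 at depth 1
Visible at query point: b=99 d=30 e=99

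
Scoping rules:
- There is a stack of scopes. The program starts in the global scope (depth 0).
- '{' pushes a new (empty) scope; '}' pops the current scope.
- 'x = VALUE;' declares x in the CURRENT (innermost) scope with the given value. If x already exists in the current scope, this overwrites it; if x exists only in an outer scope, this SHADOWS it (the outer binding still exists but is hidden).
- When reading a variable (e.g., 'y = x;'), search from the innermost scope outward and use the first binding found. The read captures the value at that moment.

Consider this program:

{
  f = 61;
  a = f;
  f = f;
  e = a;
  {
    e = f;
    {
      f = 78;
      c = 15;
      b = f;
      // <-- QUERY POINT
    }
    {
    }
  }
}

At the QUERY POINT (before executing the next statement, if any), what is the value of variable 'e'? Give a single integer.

Step 1: enter scope (depth=1)
Step 2: declare f=61 at depth 1
Step 3: declare a=(read f)=61 at depth 1
Step 4: declare f=(read f)=61 at depth 1
Step 5: declare e=(read a)=61 at depth 1
Step 6: enter scope (depth=2)
Step 7: declare e=(read f)=61 at depth 2
Step 8: enter scope (depth=3)
Step 9: declare f=78 at depth 3
Step 10: declare c=15 at depth 3
Step 11: declare b=(read f)=78 at depth 3
Visible at query point: a=61 b=78 c=15 e=61 f=78

Answer: 61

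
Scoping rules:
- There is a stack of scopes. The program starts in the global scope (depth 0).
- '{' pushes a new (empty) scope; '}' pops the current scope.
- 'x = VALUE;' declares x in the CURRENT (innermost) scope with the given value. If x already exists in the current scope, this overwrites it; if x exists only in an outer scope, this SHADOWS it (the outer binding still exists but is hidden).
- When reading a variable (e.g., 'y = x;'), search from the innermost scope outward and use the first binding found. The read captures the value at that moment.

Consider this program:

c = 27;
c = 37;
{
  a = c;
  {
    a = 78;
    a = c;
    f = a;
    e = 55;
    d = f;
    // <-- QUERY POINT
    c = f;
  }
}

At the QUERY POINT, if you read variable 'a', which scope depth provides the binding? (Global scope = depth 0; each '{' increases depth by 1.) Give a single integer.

Step 1: declare c=27 at depth 0
Step 2: declare c=37 at depth 0
Step 3: enter scope (depth=1)
Step 4: declare a=(read c)=37 at depth 1
Step 5: enter scope (depth=2)
Step 6: declare a=78 at depth 2
Step 7: declare a=(read c)=37 at depth 2
Step 8: declare f=(read a)=37 at depth 2
Step 9: declare e=55 at depth 2
Step 10: declare d=(read f)=37 at depth 2
Visible at query point: a=37 c=37 d=37 e=55 f=37

Answer: 2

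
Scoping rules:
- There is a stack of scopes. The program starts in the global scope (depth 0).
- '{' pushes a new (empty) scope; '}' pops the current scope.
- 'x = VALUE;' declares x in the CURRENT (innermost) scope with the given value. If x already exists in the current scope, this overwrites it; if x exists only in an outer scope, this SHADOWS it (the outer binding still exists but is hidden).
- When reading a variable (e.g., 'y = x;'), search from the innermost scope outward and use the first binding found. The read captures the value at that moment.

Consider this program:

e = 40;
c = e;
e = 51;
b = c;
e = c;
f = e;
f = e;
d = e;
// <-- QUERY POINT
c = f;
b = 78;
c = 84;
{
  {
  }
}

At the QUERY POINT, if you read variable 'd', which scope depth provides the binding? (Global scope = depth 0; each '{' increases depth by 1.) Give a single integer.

Step 1: declare e=40 at depth 0
Step 2: declare c=(read e)=40 at depth 0
Step 3: declare e=51 at depth 0
Step 4: declare b=(read c)=40 at depth 0
Step 5: declare e=(read c)=40 at depth 0
Step 6: declare f=(read e)=40 at depth 0
Step 7: declare f=(read e)=40 at depth 0
Step 8: declare d=(read e)=40 at depth 0
Visible at query point: b=40 c=40 d=40 e=40 f=40

Answer: 0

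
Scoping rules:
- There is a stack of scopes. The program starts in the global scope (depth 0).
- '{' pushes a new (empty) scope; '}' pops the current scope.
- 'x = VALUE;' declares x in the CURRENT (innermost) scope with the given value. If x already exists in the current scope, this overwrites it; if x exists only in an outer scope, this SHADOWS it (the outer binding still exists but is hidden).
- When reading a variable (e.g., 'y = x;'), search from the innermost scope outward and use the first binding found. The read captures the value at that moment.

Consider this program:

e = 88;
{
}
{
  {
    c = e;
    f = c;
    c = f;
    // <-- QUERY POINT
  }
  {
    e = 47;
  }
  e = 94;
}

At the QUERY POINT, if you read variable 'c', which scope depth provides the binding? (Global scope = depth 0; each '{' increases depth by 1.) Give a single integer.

Step 1: declare e=88 at depth 0
Step 2: enter scope (depth=1)
Step 3: exit scope (depth=0)
Step 4: enter scope (depth=1)
Step 5: enter scope (depth=2)
Step 6: declare c=(read e)=88 at depth 2
Step 7: declare f=(read c)=88 at depth 2
Step 8: declare c=(read f)=88 at depth 2
Visible at query point: c=88 e=88 f=88

Answer: 2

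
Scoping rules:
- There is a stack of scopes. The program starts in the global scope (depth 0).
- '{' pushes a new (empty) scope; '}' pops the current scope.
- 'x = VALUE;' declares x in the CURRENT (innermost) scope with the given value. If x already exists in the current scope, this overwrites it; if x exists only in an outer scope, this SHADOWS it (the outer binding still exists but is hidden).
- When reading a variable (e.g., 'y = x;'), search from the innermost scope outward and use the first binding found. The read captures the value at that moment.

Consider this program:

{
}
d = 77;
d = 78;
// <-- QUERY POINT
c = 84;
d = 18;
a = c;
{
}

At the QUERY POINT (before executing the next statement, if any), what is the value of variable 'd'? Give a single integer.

Answer: 78

Derivation:
Step 1: enter scope (depth=1)
Step 2: exit scope (depth=0)
Step 3: declare d=77 at depth 0
Step 4: declare d=78 at depth 0
Visible at query point: d=78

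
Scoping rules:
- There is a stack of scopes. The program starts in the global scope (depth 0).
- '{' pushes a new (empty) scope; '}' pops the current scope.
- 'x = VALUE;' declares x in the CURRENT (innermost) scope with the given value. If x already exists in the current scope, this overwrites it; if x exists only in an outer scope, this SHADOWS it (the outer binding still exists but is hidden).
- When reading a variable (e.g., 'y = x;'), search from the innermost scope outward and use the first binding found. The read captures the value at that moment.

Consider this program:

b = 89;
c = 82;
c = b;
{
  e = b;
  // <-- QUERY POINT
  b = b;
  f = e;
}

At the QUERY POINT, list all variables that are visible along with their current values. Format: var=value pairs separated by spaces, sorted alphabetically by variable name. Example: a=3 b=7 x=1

Answer: b=89 c=89 e=89

Derivation:
Step 1: declare b=89 at depth 0
Step 2: declare c=82 at depth 0
Step 3: declare c=(read b)=89 at depth 0
Step 4: enter scope (depth=1)
Step 5: declare e=(read b)=89 at depth 1
Visible at query point: b=89 c=89 e=89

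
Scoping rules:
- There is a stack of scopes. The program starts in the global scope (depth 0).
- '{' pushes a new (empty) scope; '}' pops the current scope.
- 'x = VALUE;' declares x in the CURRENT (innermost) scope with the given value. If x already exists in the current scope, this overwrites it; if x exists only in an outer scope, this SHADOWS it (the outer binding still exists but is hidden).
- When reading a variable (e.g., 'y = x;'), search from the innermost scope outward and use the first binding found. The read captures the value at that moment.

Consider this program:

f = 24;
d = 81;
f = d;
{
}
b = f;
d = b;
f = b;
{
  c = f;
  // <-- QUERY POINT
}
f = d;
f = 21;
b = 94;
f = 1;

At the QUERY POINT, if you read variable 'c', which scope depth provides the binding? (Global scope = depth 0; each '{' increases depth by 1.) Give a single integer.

Answer: 1

Derivation:
Step 1: declare f=24 at depth 0
Step 2: declare d=81 at depth 0
Step 3: declare f=(read d)=81 at depth 0
Step 4: enter scope (depth=1)
Step 5: exit scope (depth=0)
Step 6: declare b=(read f)=81 at depth 0
Step 7: declare d=(read b)=81 at depth 0
Step 8: declare f=(read b)=81 at depth 0
Step 9: enter scope (depth=1)
Step 10: declare c=(read f)=81 at depth 1
Visible at query point: b=81 c=81 d=81 f=81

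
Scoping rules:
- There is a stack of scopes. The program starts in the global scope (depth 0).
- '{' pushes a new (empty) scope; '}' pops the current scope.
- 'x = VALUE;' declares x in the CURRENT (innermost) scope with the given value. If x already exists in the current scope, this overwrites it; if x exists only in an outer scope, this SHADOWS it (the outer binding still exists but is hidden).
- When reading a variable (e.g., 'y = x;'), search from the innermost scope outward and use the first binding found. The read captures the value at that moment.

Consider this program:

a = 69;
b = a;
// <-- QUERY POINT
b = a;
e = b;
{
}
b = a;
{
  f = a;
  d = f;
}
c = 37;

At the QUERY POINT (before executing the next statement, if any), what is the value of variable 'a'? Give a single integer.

Step 1: declare a=69 at depth 0
Step 2: declare b=(read a)=69 at depth 0
Visible at query point: a=69 b=69

Answer: 69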